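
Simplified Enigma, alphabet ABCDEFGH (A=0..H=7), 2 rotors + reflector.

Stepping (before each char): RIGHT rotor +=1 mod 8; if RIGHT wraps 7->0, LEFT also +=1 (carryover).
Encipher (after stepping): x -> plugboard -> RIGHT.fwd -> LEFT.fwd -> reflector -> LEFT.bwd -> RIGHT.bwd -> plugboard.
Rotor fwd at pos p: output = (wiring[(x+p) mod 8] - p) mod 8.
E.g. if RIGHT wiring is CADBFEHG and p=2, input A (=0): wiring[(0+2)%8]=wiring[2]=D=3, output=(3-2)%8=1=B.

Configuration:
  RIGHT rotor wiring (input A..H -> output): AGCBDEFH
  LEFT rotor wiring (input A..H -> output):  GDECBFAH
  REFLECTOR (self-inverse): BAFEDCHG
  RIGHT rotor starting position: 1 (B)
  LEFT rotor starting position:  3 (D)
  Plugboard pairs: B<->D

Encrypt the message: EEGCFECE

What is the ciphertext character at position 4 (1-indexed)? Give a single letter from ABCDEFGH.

Char 1 ('E'): step: R->2, L=3; E->plug->E->R->D->L->F->refl->C->L'->C->R'->D->plug->B
Char 2 ('E'): step: R->3, L=3; E->plug->E->R->E->L->E->refl->D->L'->F->R'->F->plug->F
Char 3 ('G'): step: R->4, L=3; G->plug->G->R->G->L->A->refl->B->L'->H->R'->A->plug->A
Char 4 ('C'): step: R->5, L=3; C->plug->C->R->C->L->C->refl->F->L'->D->R'->D->plug->B

B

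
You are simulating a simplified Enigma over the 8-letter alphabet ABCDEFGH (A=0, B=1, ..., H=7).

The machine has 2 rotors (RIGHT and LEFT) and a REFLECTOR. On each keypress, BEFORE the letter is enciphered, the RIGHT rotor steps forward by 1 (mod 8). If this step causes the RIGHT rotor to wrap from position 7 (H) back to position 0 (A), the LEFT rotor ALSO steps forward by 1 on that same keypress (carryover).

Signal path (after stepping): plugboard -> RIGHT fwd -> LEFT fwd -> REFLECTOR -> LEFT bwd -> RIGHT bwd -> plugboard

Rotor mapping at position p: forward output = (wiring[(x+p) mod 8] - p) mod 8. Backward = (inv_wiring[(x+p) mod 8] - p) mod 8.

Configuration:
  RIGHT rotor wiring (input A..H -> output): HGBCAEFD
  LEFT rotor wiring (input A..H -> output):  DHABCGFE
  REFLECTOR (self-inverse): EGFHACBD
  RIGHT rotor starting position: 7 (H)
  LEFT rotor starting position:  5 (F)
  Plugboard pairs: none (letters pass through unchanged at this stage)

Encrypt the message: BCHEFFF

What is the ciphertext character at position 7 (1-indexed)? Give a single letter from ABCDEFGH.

Char 1 ('B'): step: R->0, L->6 (L advanced); B->plug->B->R->G->L->E->refl->A->L'->H->R'->A->plug->A
Char 2 ('C'): step: R->1, L=6; C->plug->C->R->B->L->G->refl->B->L'->D->R'->E->plug->E
Char 3 ('H'): step: R->2, L=6; H->plug->H->R->E->L->C->refl->F->L'->C->R'->D->plug->D
Char 4 ('E'): step: R->3, L=6; E->plug->E->R->A->L->H->refl->D->L'->F->R'->B->plug->B
Char 5 ('F'): step: R->4, L=6; F->plug->F->R->C->L->F->refl->C->L'->E->R'->A->plug->A
Char 6 ('F'): step: R->5, L=6; F->plug->F->R->E->L->C->refl->F->L'->C->R'->D->plug->D
Char 7 ('F'): step: R->6, L=6; F->plug->F->R->E->L->C->refl->F->L'->C->R'->G->plug->G

G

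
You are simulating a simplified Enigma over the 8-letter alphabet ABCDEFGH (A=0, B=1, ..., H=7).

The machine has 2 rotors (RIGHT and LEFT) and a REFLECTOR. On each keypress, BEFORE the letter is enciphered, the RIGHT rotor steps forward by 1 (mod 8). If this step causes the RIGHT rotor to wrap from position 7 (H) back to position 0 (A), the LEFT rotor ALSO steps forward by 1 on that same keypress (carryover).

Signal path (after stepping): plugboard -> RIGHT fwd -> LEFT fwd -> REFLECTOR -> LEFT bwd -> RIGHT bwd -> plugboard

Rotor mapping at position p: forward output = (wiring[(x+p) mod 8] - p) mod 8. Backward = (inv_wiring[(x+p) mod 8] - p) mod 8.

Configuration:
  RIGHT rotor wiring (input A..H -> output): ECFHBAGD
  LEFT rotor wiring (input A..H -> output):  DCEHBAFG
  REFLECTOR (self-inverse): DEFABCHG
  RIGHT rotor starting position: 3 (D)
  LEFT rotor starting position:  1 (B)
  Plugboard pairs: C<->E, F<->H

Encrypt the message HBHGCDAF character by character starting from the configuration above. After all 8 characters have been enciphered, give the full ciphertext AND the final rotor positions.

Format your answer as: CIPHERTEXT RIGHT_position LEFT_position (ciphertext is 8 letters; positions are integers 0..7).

Answer: DAGEHAGD 3 2

Derivation:
Char 1 ('H'): step: R->4, L=1; H->plug->F->R->G->L->F->refl->C->L'->H->R'->D->plug->D
Char 2 ('B'): step: R->5, L=1; B->plug->B->R->B->L->D->refl->A->L'->D->R'->A->plug->A
Char 3 ('H'): step: R->6, L=1; H->plug->F->R->B->L->D->refl->A->L'->D->R'->G->plug->G
Char 4 ('G'): step: R->7, L=1; G->plug->G->R->B->L->D->refl->A->L'->D->R'->C->plug->E
Char 5 ('C'): step: R->0, L->2 (L advanced); C->plug->E->R->B->L->F->refl->C->L'->A->R'->F->plug->H
Char 6 ('D'): step: R->1, L=2; D->plug->D->R->A->L->C->refl->F->L'->B->R'->A->plug->A
Char 7 ('A'): step: R->2, L=2; A->plug->A->R->D->L->G->refl->H->L'->C->R'->G->plug->G
Char 8 ('F'): step: R->3, L=2; F->plug->H->R->C->L->H->refl->G->L'->D->R'->D->plug->D
Final: ciphertext=DAGEHAGD, RIGHT=3, LEFT=2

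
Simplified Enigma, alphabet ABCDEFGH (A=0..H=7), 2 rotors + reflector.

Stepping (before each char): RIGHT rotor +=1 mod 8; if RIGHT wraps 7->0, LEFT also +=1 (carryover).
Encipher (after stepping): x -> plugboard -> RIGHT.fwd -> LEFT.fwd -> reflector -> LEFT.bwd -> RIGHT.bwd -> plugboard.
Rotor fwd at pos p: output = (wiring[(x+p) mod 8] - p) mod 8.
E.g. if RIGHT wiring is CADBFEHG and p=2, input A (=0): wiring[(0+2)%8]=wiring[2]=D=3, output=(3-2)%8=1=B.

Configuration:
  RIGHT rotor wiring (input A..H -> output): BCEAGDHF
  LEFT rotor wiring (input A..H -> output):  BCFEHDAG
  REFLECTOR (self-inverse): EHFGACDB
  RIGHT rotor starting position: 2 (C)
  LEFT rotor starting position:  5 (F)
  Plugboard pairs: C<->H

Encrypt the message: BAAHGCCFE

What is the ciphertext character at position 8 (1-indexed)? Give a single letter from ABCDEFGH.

Char 1 ('B'): step: R->3, L=5; B->plug->B->R->D->L->E->refl->A->L'->F->R'->A->plug->A
Char 2 ('A'): step: R->4, L=5; A->plug->A->R->C->L->B->refl->H->L'->G->R'->F->plug->F
Char 3 ('A'): step: R->5, L=5; A->plug->A->R->G->L->H->refl->B->L'->C->R'->B->plug->B
Char 4 ('H'): step: R->6, L=5; H->plug->C->R->D->L->E->refl->A->L'->F->R'->H->plug->C
Char 5 ('G'): step: R->7, L=5; G->plug->G->R->E->L->F->refl->C->L'->H->R'->F->plug->F
Char 6 ('C'): step: R->0, L->6 (L advanced); C->plug->H->R->F->L->G->refl->D->L'->C->R'->B->plug->B
Char 7 ('C'): step: R->1, L=6; C->plug->H->R->A->L->C->refl->F->L'->H->R'->C->plug->H
Char 8 ('F'): step: R->2, L=6; F->plug->F->R->D->L->E->refl->A->L'->B->R'->D->plug->D

D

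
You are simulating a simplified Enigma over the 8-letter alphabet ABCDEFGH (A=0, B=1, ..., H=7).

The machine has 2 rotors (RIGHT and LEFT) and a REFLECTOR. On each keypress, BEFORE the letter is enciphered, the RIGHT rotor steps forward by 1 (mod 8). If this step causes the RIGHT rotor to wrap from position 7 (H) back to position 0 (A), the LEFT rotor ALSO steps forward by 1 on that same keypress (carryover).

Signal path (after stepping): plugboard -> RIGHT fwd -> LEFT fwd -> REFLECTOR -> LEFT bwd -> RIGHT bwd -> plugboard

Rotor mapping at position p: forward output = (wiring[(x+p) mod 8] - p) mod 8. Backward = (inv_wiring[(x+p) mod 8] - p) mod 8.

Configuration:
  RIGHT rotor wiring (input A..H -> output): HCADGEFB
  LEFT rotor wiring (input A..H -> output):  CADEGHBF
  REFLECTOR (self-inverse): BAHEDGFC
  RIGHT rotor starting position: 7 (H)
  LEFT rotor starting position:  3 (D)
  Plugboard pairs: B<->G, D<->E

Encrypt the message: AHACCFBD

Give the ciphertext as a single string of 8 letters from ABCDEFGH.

Answer: EBHHEAHA

Derivation:
Char 1 ('A'): step: R->0, L->4 (L advanced); A->plug->A->R->H->L->A->refl->B->L'->D->R'->D->plug->E
Char 2 ('H'): step: R->1, L=4; H->plug->H->R->G->L->H->refl->C->L'->A->R'->G->plug->B
Char 3 ('A'): step: R->2, L=4; A->plug->A->R->G->L->H->refl->C->L'->A->R'->H->plug->H
Char 4 ('C'): step: R->3, L=4; C->plug->C->R->B->L->D->refl->E->L'->F->R'->H->plug->H
Char 5 ('C'): step: R->4, L=4; C->plug->C->R->B->L->D->refl->E->L'->F->R'->D->plug->E
Char 6 ('F'): step: R->5, L=4; F->plug->F->R->D->L->B->refl->A->L'->H->R'->A->plug->A
Char 7 ('B'): step: R->6, L=4; B->plug->G->R->A->L->C->refl->H->L'->G->R'->H->plug->H
Char 8 ('D'): step: R->7, L=4; D->plug->E->R->E->L->G->refl->F->L'->C->R'->A->plug->A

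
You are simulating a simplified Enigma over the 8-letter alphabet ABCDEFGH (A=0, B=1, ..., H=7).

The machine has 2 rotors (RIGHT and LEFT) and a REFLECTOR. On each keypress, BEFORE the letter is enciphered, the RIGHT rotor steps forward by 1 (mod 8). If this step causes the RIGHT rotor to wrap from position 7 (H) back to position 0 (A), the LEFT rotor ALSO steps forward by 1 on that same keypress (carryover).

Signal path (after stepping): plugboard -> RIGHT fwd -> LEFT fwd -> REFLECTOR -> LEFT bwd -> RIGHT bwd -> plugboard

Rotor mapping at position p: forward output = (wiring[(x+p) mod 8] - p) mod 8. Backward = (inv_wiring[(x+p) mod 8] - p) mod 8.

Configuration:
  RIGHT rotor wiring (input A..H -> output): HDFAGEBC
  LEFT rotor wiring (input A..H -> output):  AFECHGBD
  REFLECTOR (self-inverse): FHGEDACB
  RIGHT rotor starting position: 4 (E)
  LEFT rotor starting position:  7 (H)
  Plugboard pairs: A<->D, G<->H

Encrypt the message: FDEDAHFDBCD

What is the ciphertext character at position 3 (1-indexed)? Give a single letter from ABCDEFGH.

Char 1 ('F'): step: R->5, L=7; F->plug->F->R->A->L->E->refl->D->L'->E->R'->B->plug->B
Char 2 ('D'): step: R->6, L=7; D->plug->A->R->D->L->F->refl->A->L'->F->R'->D->plug->A
Char 3 ('E'): step: R->7, L=7; E->plug->E->R->B->L->B->refl->H->L'->G->R'->D->plug->A

A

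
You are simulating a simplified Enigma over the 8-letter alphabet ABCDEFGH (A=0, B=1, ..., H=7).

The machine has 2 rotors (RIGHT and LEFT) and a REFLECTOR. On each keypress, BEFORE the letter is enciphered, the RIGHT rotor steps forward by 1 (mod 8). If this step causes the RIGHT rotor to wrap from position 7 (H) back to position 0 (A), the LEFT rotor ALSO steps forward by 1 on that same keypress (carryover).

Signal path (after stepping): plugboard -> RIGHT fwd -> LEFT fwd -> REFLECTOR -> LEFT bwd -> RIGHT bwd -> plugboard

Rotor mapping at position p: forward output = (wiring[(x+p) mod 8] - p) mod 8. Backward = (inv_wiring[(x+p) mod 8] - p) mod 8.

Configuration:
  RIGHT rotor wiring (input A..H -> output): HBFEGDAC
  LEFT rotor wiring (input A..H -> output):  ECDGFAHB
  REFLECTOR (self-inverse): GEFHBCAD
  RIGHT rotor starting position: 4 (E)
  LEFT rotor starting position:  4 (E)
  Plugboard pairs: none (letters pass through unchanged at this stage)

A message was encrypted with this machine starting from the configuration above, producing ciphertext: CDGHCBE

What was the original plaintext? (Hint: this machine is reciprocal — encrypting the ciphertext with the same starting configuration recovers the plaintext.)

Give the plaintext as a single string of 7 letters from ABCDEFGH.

Answer: EEEEAED

Derivation:
Char 1 ('C'): step: R->5, L=4; C->plug->C->R->F->L->G->refl->A->L'->E->R'->E->plug->E
Char 2 ('D'): step: R->6, L=4; D->plug->D->R->D->L->F->refl->C->L'->H->R'->E->plug->E
Char 3 ('G'): step: R->7, L=4; G->plug->G->R->E->L->A->refl->G->L'->F->R'->E->plug->E
Char 4 ('H'): step: R->0, L->5 (L advanced); H->plug->H->R->C->L->E->refl->B->L'->G->R'->E->plug->E
Char 5 ('C'): step: R->1, L=5; C->plug->C->R->D->L->H->refl->D->L'->A->R'->A->plug->A
Char 6 ('B'): step: R->2, L=5; B->plug->B->R->C->L->E->refl->B->L'->G->R'->E->plug->E
Char 7 ('E'): step: R->3, L=5; E->plug->E->R->H->L->A->refl->G->L'->F->R'->D->plug->D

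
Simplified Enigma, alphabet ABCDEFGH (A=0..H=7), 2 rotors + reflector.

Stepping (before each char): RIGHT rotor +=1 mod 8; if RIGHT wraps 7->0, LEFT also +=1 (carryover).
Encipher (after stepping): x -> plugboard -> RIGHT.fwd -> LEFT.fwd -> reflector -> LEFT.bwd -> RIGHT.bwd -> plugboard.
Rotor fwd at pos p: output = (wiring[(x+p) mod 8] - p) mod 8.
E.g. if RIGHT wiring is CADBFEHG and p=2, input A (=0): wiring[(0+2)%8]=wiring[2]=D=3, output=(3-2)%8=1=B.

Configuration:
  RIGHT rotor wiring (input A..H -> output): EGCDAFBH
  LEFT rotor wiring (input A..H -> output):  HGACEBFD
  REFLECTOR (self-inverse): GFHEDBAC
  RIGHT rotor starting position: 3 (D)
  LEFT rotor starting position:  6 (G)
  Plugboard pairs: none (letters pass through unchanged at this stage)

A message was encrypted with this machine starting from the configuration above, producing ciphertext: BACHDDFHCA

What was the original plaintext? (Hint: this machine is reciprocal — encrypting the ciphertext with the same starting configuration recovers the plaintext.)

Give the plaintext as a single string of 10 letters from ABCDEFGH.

Answer: FBAFFBDFDB

Derivation:
Char 1 ('B'): step: R->4, L=6; B->plug->B->R->B->L->F->refl->B->L'->C->R'->F->plug->F
Char 2 ('A'): step: R->5, L=6; A->plug->A->R->A->L->H->refl->C->L'->E->R'->B->plug->B
Char 3 ('C'): step: R->6, L=6; C->plug->C->R->G->L->G->refl->A->L'->D->R'->A->plug->A
Char 4 ('H'): step: R->7, L=6; H->plug->H->R->C->L->B->refl->F->L'->B->R'->F->plug->F
Char 5 ('D'): step: R->0, L->7 (L advanced); D->plug->D->R->D->L->B->refl->F->L'->F->R'->F->plug->F
Char 6 ('D'): step: R->1, L=7; D->plug->D->R->H->L->G->refl->A->L'->B->R'->B->plug->B
Char 7 ('F'): step: R->2, L=7; F->plug->F->R->F->L->F->refl->B->L'->D->R'->D->plug->D
Char 8 ('H'): step: R->3, L=7; H->plug->H->R->H->L->G->refl->A->L'->B->R'->F->plug->F
Char 9 ('C'): step: R->4, L=7; C->plug->C->R->F->L->F->refl->B->L'->D->R'->D->plug->D
Char 10 ('A'): step: R->5, L=7; A->plug->A->R->A->L->E->refl->D->L'->E->R'->B->plug->B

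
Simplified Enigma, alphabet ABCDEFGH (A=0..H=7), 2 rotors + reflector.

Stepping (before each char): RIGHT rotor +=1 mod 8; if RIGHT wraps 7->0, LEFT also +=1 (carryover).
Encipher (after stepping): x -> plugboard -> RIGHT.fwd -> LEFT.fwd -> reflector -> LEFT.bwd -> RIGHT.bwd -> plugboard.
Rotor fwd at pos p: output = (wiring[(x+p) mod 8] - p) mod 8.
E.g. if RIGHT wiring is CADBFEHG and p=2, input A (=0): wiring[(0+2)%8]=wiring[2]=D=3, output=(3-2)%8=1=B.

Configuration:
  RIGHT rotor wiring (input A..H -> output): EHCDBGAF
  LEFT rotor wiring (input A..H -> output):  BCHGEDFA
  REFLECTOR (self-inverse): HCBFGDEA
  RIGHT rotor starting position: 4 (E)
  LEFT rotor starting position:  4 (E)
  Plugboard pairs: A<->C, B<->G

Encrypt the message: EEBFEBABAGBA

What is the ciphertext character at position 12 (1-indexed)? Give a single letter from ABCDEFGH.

Char 1 ('E'): step: R->5, L=4; E->plug->E->R->C->L->B->refl->C->L'->H->R'->D->plug->D
Char 2 ('E'): step: R->6, L=4; E->plug->E->R->E->L->F->refl->D->L'->G->R'->C->plug->A
Char 3 ('B'): step: R->7, L=4; B->plug->G->R->H->L->C->refl->B->L'->C->R'->F->plug->F
Char 4 ('F'): step: R->0, L->5 (L advanced); F->plug->F->R->G->L->B->refl->C->L'->F->R'->H->plug->H
Char 5 ('E'): step: R->1, L=5; E->plug->E->R->F->L->C->refl->B->L'->G->R'->A->plug->C
Char 6 ('B'): step: R->2, L=5; B->plug->G->R->C->L->D->refl->F->L'->E->R'->D->plug->D
Char 7 ('A'): step: R->3, L=5; A->plug->C->R->D->L->E->refl->G->L'->A->R'->A->plug->C
Char 8 ('B'): step: R->4, L=5; B->plug->G->R->G->L->B->refl->C->L'->F->R'->A->plug->C
Char 9 ('A'): step: R->5, L=5; A->plug->C->R->A->L->G->refl->E->L'->D->R'->B->plug->G
Char 10 ('G'): step: R->6, L=5; G->plug->B->R->H->L->H->refl->A->L'->B->R'->D->plug->D
Char 11 ('B'): step: R->7, L=5; B->plug->G->R->H->L->H->refl->A->L'->B->R'->H->plug->H
Char 12 ('A'): step: R->0, L->6 (L advanced); A->plug->C->R->C->L->D->refl->F->L'->H->R'->B->plug->G

G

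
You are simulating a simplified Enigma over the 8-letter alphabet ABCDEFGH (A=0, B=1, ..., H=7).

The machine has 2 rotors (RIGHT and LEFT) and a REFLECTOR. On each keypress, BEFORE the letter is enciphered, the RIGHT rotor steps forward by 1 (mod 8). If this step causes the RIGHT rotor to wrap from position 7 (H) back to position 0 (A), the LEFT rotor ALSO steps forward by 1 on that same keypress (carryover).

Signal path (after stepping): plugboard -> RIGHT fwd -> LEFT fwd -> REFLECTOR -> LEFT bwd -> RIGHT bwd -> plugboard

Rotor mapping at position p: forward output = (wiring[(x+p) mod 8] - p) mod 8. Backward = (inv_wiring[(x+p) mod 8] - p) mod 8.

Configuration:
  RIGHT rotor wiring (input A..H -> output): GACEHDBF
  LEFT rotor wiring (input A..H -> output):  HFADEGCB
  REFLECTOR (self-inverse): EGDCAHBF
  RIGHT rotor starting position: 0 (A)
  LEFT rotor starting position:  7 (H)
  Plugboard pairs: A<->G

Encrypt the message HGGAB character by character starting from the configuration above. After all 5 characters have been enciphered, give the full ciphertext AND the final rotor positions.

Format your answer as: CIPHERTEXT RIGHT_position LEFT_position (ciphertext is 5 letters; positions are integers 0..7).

Char 1 ('H'): step: R->1, L=7; H->plug->H->R->F->L->F->refl->H->L'->G->R'->D->plug->D
Char 2 ('G'): step: R->2, L=7; G->plug->A->R->A->L->C->refl->D->L'->H->R'->E->plug->E
Char 3 ('G'): step: R->3, L=7; G->plug->A->R->B->L->A->refl->E->L'->E->R'->B->plug->B
Char 4 ('A'): step: R->4, L=7; A->plug->G->R->G->L->H->refl->F->L'->F->R'->C->plug->C
Char 5 ('B'): step: R->5, L=7; B->plug->B->R->E->L->E->refl->A->L'->B->R'->D->plug->D
Final: ciphertext=DEBCD, RIGHT=5, LEFT=7

Answer: DEBCD 5 7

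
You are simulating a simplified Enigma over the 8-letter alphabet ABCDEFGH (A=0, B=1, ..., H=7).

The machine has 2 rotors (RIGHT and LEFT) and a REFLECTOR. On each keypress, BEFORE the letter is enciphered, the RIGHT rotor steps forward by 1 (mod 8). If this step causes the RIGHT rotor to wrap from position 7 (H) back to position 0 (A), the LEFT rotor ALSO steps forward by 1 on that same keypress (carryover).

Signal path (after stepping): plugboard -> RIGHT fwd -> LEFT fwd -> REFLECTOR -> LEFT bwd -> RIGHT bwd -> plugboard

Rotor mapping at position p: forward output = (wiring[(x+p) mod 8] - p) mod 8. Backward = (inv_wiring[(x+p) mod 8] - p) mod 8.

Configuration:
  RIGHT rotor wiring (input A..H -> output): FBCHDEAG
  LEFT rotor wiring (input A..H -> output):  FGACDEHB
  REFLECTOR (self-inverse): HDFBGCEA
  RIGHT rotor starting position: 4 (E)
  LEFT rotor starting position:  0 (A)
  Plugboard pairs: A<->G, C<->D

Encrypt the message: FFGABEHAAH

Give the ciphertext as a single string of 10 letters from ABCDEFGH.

Char 1 ('F'): step: R->5, L=0; F->plug->F->R->F->L->E->refl->G->L'->B->R'->C->plug->D
Char 2 ('F'): step: R->6, L=0; F->plug->F->R->B->L->G->refl->E->L'->F->R'->G->plug->A
Char 3 ('G'): step: R->7, L=0; G->plug->A->R->H->L->B->refl->D->L'->E->R'->F->plug->F
Char 4 ('A'): step: R->0, L->1 (L advanced); A->plug->G->R->A->L->F->refl->C->L'->D->R'->E->plug->E
Char 5 ('B'): step: R->1, L=1; B->plug->B->R->B->L->H->refl->A->L'->G->R'->C->plug->D
Char 6 ('E'): step: R->2, L=1; E->plug->E->R->G->L->A->refl->H->L'->B->R'->C->plug->D
Char 7 ('H'): step: R->3, L=1; H->plug->H->R->H->L->E->refl->G->L'->F->R'->D->plug->C
Char 8 ('A'): step: R->4, L=1; A->plug->G->R->G->L->A->refl->H->L'->B->R'->E->plug->E
Char 9 ('A'): step: R->5, L=1; A->plug->G->R->C->L->B->refl->D->L'->E->R'->E->plug->E
Char 10 ('H'): step: R->6, L=1; H->plug->H->R->G->L->A->refl->H->L'->B->R'->F->plug->F

Answer: DAFEDDCEEF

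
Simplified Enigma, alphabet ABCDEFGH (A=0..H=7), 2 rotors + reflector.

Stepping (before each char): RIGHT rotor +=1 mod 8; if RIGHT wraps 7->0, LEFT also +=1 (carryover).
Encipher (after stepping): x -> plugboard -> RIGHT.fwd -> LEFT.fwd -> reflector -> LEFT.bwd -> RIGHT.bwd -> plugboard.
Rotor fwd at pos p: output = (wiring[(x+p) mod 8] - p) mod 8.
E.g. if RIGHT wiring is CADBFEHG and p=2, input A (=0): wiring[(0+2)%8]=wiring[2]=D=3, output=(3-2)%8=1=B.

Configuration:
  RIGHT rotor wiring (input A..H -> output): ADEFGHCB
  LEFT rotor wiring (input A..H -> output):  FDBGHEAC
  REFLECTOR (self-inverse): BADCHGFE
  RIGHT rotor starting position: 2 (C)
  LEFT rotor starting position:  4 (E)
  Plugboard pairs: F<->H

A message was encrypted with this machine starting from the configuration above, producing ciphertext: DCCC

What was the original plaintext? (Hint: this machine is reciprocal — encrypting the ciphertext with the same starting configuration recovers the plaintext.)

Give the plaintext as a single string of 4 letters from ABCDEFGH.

Char 1 ('D'): step: R->3, L=4; D->plug->D->R->H->L->C->refl->D->L'->A->R'->G->plug->G
Char 2 ('C'): step: R->4, L=4; C->plug->C->R->G->L->F->refl->G->L'->D->R'->B->plug->B
Char 3 ('C'): step: R->5, L=4; C->plug->C->R->E->L->B->refl->A->L'->B->R'->H->plug->F
Char 4 ('C'): step: R->6, L=4; C->plug->C->R->C->L->E->refl->H->L'->F->R'->D->plug->D

Answer: GBFD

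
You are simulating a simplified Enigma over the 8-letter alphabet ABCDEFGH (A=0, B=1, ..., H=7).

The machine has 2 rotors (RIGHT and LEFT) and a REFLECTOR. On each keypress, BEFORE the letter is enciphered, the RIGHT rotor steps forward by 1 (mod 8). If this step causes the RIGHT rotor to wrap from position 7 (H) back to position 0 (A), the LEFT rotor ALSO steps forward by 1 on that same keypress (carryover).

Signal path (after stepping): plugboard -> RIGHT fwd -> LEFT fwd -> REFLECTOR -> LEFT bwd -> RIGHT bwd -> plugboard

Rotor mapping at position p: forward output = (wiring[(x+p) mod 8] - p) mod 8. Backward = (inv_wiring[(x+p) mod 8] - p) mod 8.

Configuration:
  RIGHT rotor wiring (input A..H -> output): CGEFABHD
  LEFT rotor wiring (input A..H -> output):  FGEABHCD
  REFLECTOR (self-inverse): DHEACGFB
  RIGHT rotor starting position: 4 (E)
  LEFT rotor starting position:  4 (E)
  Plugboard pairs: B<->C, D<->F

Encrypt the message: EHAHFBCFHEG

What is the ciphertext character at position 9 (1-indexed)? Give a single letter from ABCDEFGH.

Char 1 ('E'): step: R->5, L=4; E->plug->E->R->B->L->D->refl->A->L'->G->R'->C->plug->B
Char 2 ('H'): step: R->6, L=4; H->plug->H->R->D->L->H->refl->B->L'->E->R'->C->plug->B
Char 3 ('A'): step: R->7, L=4; A->plug->A->R->E->L->B->refl->H->L'->D->R'->B->plug->C
Char 4 ('H'): step: R->0, L->5 (L advanced); H->plug->H->R->D->L->A->refl->D->L'->G->R'->B->plug->C
Char 5 ('F'): step: R->1, L=5; F->plug->D->R->H->L->E->refl->C->L'->A->R'->E->plug->E
Char 6 ('B'): step: R->2, L=5; B->plug->C->R->G->L->D->refl->A->L'->D->R'->B->plug->C
Char 7 ('C'): step: R->3, L=5; C->plug->B->R->F->L->H->refl->B->L'->E->R'->D->plug->F
Char 8 ('F'): step: R->4, L=5; F->plug->D->R->H->L->E->refl->C->L'->A->R'->G->plug->G
Char 9 ('H'): step: R->5, L=5; H->plug->H->R->D->L->A->refl->D->L'->G->R'->C->plug->B

B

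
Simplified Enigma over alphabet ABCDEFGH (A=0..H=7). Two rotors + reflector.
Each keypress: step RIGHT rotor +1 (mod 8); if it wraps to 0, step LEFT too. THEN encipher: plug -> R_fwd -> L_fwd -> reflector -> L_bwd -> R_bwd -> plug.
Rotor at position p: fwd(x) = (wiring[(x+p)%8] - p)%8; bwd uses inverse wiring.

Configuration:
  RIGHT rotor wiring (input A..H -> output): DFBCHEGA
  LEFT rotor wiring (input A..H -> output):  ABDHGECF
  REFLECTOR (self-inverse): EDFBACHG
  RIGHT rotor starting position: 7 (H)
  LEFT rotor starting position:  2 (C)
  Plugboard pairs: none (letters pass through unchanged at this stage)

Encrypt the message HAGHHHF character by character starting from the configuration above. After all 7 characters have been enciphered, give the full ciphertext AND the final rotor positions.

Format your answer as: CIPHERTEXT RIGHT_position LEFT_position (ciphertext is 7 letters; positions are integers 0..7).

Char 1 ('H'): step: R->0, L->3 (L advanced); H->plug->H->R->A->L->E->refl->A->L'->H->R'->E->plug->E
Char 2 ('A'): step: R->1, L=3; A->plug->A->R->E->L->C->refl->F->L'->F->R'->F->plug->F
Char 3 ('G'): step: R->2, L=3; G->plug->G->R->B->L->D->refl->B->L'->C->R'->D->plug->D
Char 4 ('H'): step: R->3, L=3; H->plug->H->R->G->L->G->refl->H->L'->D->R'->D->plug->D
Char 5 ('H'): step: R->4, L=3; H->plug->H->R->G->L->G->refl->H->L'->D->R'->A->plug->A
Char 6 ('H'): step: R->5, L=3; H->plug->H->R->C->L->B->refl->D->L'->B->R'->B->plug->B
Char 7 ('F'): step: R->6, L=3; F->plug->F->R->E->L->C->refl->F->L'->F->R'->C->plug->C
Final: ciphertext=EFDDABC, RIGHT=6, LEFT=3

Answer: EFDDABC 6 3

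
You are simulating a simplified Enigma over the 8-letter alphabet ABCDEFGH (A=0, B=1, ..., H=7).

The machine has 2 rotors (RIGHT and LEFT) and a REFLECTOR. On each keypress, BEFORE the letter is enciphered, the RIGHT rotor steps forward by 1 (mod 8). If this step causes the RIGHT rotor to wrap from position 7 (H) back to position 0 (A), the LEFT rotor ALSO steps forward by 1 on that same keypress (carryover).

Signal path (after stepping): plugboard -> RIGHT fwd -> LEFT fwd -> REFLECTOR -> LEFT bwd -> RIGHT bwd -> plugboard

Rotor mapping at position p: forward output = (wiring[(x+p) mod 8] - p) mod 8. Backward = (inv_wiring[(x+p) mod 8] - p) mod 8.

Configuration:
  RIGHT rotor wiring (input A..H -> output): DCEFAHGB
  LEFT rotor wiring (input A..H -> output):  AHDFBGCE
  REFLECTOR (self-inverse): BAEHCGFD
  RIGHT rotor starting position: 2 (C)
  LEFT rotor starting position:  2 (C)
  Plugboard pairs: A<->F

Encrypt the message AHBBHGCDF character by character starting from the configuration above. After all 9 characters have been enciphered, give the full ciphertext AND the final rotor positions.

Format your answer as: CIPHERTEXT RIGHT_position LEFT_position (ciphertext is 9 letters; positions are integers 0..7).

Answer: CCFCEEDGD 3 3

Derivation:
Char 1 ('A'): step: R->3, L=2; A->plug->F->R->A->L->B->refl->A->L'->E->R'->C->plug->C
Char 2 ('H'): step: R->4, L=2; H->plug->H->R->B->L->D->refl->H->L'->C->R'->C->plug->C
Char 3 ('B'): step: R->5, L=2; B->plug->B->R->B->L->D->refl->H->L'->C->R'->A->plug->F
Char 4 ('B'): step: R->6, L=2; B->plug->B->R->D->L->E->refl->C->L'->F->R'->C->plug->C
Char 5 ('H'): step: R->7, L=2; H->plug->H->R->H->L->F->refl->G->L'->G->R'->E->plug->E
Char 6 ('G'): step: R->0, L->3 (L advanced); G->plug->G->R->G->L->E->refl->C->L'->A->R'->E->plug->E
Char 7 ('C'): step: R->1, L=3; C->plug->C->R->E->L->B->refl->A->L'->H->R'->D->plug->D
Char 8 ('D'): step: R->2, L=3; D->plug->D->R->F->L->F->refl->G->L'->B->R'->G->plug->G
Char 9 ('F'): step: R->3, L=3; F->plug->A->R->C->L->D->refl->H->L'->D->R'->D->plug->D
Final: ciphertext=CCFCEEDGD, RIGHT=3, LEFT=3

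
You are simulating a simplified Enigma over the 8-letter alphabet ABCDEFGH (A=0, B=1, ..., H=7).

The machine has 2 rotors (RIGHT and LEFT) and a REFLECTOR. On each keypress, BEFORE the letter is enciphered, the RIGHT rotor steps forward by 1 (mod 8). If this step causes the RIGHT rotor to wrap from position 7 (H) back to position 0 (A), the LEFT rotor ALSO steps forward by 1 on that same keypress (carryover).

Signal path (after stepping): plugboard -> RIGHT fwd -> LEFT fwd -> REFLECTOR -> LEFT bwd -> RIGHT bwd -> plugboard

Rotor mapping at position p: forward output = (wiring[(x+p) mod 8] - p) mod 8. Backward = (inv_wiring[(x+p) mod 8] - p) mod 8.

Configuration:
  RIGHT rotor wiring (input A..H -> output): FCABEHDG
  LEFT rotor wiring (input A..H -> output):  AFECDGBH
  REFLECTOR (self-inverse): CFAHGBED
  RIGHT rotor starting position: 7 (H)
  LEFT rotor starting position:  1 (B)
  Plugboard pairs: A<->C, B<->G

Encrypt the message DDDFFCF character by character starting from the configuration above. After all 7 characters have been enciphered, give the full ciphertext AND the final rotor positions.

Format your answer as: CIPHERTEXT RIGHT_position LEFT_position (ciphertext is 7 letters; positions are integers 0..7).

Char 1 ('D'): step: R->0, L->2 (L advanced); D->plug->D->R->B->L->A->refl->C->L'->A->R'->C->plug->A
Char 2 ('D'): step: R->1, L=2; D->plug->D->R->D->L->E->refl->G->L'->G->R'->E->plug->E
Char 3 ('D'): step: R->2, L=2; D->plug->D->R->F->L->F->refl->B->L'->C->R'->C->plug->A
Char 4 ('F'): step: R->3, L=2; F->plug->F->R->C->L->B->refl->F->L'->F->R'->H->plug->H
Char 5 ('F'): step: R->4, L=2; F->plug->F->R->G->L->G->refl->E->L'->D->R'->B->plug->G
Char 6 ('C'): step: R->5, L=2; C->plug->A->R->C->L->B->refl->F->L'->F->R'->E->plug->E
Char 7 ('F'): step: R->6, L=2; F->plug->F->R->D->L->E->refl->G->L'->G->R'->G->plug->B
Final: ciphertext=AEAHGEB, RIGHT=6, LEFT=2

Answer: AEAHGEB 6 2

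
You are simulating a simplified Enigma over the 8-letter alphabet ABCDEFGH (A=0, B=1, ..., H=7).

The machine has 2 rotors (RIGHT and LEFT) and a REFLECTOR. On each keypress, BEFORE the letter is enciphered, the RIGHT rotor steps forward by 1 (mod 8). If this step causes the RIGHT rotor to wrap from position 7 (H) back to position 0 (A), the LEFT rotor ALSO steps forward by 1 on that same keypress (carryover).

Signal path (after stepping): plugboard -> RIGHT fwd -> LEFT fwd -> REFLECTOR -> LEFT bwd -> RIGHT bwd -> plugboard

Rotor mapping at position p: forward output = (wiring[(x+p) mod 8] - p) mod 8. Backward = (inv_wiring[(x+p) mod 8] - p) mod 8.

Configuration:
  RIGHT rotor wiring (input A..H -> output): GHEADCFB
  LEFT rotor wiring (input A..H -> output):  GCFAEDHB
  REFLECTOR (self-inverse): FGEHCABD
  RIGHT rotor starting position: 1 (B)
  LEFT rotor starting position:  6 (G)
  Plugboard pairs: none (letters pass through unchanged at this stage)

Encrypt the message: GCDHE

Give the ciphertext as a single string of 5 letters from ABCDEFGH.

Answer: CDFBC

Derivation:
Char 1 ('G'): step: R->2, L=6; G->plug->G->R->E->L->H->refl->D->L'->B->R'->C->plug->C
Char 2 ('C'): step: R->3, L=6; C->plug->C->R->H->L->F->refl->A->L'->C->R'->D->plug->D
Char 3 ('D'): step: R->4, L=6; D->plug->D->R->F->L->C->refl->E->L'->D->R'->F->plug->F
Char 4 ('H'): step: R->5, L=6; H->plug->H->R->G->L->G->refl->B->L'->A->R'->B->plug->B
Char 5 ('E'): step: R->6, L=6; E->plug->E->R->G->L->G->refl->B->L'->A->R'->C->plug->C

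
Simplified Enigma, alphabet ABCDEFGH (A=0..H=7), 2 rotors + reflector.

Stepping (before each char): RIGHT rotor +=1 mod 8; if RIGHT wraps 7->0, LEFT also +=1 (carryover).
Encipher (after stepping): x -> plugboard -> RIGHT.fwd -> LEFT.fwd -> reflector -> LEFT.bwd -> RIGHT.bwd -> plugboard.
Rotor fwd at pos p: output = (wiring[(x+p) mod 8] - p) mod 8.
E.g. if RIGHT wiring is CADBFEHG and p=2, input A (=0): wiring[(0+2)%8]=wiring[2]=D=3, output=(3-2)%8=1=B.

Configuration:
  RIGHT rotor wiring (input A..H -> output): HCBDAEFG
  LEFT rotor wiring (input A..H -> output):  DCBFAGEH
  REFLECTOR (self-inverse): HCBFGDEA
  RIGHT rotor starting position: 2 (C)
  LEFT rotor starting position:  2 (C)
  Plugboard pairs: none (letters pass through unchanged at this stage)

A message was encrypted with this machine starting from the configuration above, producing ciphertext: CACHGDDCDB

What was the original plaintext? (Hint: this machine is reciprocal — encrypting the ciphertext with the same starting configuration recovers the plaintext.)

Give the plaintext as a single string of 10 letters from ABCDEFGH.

Char 1 ('C'): step: R->3, L=2; C->plug->C->R->B->L->D->refl->F->L'->F->R'->B->plug->B
Char 2 ('A'): step: R->4, L=2; A->plug->A->R->E->L->C->refl->B->L'->G->R'->F->plug->F
Char 3 ('C'): step: R->5, L=2; C->plug->C->R->B->L->D->refl->F->L'->F->R'->E->plug->E
Char 4 ('H'): step: R->6, L=2; H->plug->H->R->G->L->B->refl->C->L'->E->R'->D->plug->D
Char 5 ('G'): step: R->7, L=2; G->plug->G->R->F->L->F->refl->D->L'->B->R'->F->plug->F
Char 6 ('D'): step: R->0, L->3 (L advanced); D->plug->D->R->D->L->B->refl->C->L'->A->R'->E->plug->E
Char 7 ('D'): step: R->1, L=3; D->plug->D->R->H->L->G->refl->E->L'->E->R'->F->plug->F
Char 8 ('C'): step: R->2, L=3; C->plug->C->R->G->L->H->refl->A->L'->F->R'->G->plug->G
Char 9 ('D'): step: R->3, L=3; D->plug->D->R->C->L->D->refl->F->L'->B->R'->C->plug->C
Char 10 ('B'): step: R->4, L=3; B->plug->B->R->A->L->C->refl->B->L'->D->R'->E->plug->E

Answer: BFEDFEFGCE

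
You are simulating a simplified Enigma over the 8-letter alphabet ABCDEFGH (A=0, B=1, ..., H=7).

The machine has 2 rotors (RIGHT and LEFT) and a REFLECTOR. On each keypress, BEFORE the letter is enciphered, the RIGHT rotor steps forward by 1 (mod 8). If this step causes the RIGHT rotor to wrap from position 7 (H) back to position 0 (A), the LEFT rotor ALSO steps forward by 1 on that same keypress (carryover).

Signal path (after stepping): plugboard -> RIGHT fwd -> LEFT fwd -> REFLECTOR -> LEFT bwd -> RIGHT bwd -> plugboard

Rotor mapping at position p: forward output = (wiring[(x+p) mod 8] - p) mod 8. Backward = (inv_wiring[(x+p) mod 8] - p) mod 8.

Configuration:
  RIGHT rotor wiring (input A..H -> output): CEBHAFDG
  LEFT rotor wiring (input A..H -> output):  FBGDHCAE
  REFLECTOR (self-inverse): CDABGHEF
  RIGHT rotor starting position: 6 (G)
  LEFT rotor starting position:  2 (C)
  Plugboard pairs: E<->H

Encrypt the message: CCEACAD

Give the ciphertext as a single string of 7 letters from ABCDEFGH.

Char 1 ('C'): step: R->7, L=2; C->plug->C->R->F->L->C->refl->A->L'->D->R'->B->plug->B
Char 2 ('C'): step: R->0, L->3 (L advanced); C->plug->C->R->B->L->E->refl->G->L'->G->R'->H->plug->E
Char 3 ('E'): step: R->1, L=3; E->plug->H->R->B->L->E->refl->G->L'->G->R'->C->plug->C
Char 4 ('A'): step: R->2, L=3; A->plug->A->R->H->L->D->refl->B->L'->E->R'->F->plug->F
Char 5 ('C'): step: R->3, L=3; C->plug->C->R->C->L->H->refl->F->L'->D->R'->E->plug->H
Char 6 ('A'): step: R->4, L=3; A->plug->A->R->E->L->B->refl->D->L'->H->R'->C->plug->C
Char 7 ('D'): step: R->5, L=3; D->plug->D->R->F->L->C->refl->A->L'->A->R'->A->plug->A

Answer: BECFHCA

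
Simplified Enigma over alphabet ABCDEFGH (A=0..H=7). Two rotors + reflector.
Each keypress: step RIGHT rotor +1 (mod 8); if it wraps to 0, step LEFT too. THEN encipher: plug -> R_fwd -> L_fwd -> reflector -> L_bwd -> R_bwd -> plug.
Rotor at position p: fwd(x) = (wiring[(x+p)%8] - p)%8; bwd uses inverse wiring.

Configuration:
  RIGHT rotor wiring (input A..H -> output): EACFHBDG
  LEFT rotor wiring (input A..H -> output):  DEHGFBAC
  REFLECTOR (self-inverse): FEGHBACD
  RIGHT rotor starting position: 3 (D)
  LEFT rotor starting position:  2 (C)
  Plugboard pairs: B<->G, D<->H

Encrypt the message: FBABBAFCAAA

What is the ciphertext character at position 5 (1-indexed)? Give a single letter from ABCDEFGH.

Char 1 ('F'): step: R->4, L=2; F->plug->F->R->E->L->G->refl->C->L'->H->R'->C->plug->C
Char 2 ('B'): step: R->5, L=2; B->plug->G->R->A->L->F->refl->A->L'->F->R'->F->plug->F
Char 3 ('A'): step: R->6, L=2; A->plug->A->R->F->L->A->refl->F->L'->A->R'->B->plug->G
Char 4 ('B'): step: R->7, L=2; B->plug->G->R->C->L->D->refl->H->L'->D->R'->D->plug->H
Char 5 ('B'): step: R->0, L->3 (L advanced); B->plug->G->R->D->L->F->refl->A->L'->F->R'->D->plug->H

H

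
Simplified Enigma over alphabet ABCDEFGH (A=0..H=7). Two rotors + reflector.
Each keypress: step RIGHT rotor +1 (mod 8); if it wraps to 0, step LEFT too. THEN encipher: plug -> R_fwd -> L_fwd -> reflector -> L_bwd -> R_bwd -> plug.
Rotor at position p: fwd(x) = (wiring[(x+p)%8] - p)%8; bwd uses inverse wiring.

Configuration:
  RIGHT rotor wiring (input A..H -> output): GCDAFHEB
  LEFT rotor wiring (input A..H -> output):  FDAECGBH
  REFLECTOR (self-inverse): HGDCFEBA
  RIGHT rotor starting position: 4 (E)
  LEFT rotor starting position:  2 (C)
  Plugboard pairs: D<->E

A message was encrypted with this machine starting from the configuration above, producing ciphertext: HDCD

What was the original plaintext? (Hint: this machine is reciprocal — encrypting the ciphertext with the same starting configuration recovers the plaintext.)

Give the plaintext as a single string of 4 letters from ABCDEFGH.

Answer: BBHB

Derivation:
Char 1 ('H'): step: R->5, L=2; H->plug->H->R->A->L->G->refl->B->L'->H->R'->B->plug->B
Char 2 ('D'): step: R->6, L=2; D->plug->E->R->F->L->F->refl->E->L'->D->R'->B->plug->B
Char 3 ('C'): step: R->7, L=2; C->plug->C->R->D->L->E->refl->F->L'->F->R'->H->plug->H
Char 4 ('D'): step: R->0, L->3 (L advanced); D->plug->E->R->F->L->C->refl->D->L'->C->R'->B->plug->B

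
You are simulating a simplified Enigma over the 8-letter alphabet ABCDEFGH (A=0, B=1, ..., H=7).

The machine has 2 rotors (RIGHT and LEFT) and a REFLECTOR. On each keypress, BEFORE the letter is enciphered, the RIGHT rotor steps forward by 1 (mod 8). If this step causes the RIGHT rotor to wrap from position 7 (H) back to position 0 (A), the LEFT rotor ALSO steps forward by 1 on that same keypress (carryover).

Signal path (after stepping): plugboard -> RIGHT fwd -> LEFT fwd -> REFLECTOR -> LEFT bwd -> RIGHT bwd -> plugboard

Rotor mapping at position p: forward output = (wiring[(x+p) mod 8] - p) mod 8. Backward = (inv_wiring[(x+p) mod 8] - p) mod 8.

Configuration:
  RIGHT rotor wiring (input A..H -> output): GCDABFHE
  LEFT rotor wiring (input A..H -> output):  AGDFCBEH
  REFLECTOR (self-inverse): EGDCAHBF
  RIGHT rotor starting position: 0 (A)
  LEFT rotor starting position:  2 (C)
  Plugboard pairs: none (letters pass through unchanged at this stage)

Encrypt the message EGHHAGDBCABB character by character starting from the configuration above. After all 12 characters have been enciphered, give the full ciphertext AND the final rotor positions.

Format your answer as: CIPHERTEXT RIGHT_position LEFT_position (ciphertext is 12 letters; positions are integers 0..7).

Answer: AABBFEECEEHA 4 3

Derivation:
Char 1 ('E'): step: R->1, L=2; E->plug->E->R->E->L->C->refl->D->L'->B->R'->A->plug->A
Char 2 ('G'): step: R->2, L=2; G->plug->G->R->E->L->C->refl->D->L'->B->R'->A->plug->A
Char 3 ('H'): step: R->3, L=2; H->plug->H->R->A->L->B->refl->G->L'->G->R'->B->plug->B
Char 4 ('H'): step: R->4, L=2; H->plug->H->R->E->L->C->refl->D->L'->B->R'->B->plug->B
Char 5 ('A'): step: R->5, L=2; A->plug->A->R->A->L->B->refl->G->L'->G->R'->F->plug->F
Char 6 ('G'): step: R->6, L=2; G->plug->G->R->D->L->H->refl->F->L'->F->R'->E->plug->E
Char 7 ('D'): step: R->7, L=2; D->plug->D->R->E->L->C->refl->D->L'->B->R'->E->plug->E
Char 8 ('B'): step: R->0, L->3 (L advanced); B->plug->B->R->C->L->G->refl->B->L'->D->R'->C->plug->C
Char 9 ('C'): step: R->1, L=3; C->plug->C->R->H->L->A->refl->E->L'->E->R'->E->plug->E
Char 10 ('A'): step: R->2, L=3; A->plug->A->R->B->L->H->refl->F->L'->F->R'->E->plug->E
Char 11 ('B'): step: R->3, L=3; B->plug->B->R->G->L->D->refl->C->L'->A->R'->H->plug->H
Char 12 ('B'): step: R->4, L=3; B->plug->B->R->B->L->H->refl->F->L'->F->R'->A->plug->A
Final: ciphertext=AABBFEECEEHA, RIGHT=4, LEFT=3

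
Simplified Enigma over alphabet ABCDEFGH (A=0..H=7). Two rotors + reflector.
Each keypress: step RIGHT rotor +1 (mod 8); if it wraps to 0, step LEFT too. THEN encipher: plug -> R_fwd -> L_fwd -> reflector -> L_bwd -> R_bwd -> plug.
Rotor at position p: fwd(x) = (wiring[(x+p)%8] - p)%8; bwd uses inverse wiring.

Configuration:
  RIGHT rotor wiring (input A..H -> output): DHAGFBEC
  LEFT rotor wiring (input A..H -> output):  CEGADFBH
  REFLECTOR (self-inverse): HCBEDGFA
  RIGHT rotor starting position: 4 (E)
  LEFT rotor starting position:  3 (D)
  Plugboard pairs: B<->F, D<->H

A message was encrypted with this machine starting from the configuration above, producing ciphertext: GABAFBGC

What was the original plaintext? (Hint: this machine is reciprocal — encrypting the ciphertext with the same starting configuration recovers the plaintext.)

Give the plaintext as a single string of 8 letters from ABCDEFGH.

Answer: CEGFBDFF

Derivation:
Char 1 ('G'): step: R->5, L=3; G->plug->G->R->B->L->A->refl->H->L'->F->R'->C->plug->C
Char 2 ('A'): step: R->6, L=3; A->plug->A->R->G->L->B->refl->C->L'->C->R'->E->plug->E
Char 3 ('B'): step: R->7, L=3; B->plug->F->R->G->L->B->refl->C->L'->C->R'->G->plug->G
Char 4 ('A'): step: R->0, L->4 (L advanced); A->plug->A->R->D->L->D->refl->E->L'->H->R'->B->plug->F
Char 5 ('F'): step: R->1, L=4; F->plug->B->R->H->L->E->refl->D->L'->D->R'->F->plug->B
Char 6 ('B'): step: R->2, L=4; B->plug->F->R->A->L->H->refl->A->L'->F->R'->H->plug->D
Char 7 ('G'): step: R->3, L=4; G->plug->G->R->E->L->G->refl->F->L'->C->R'->B->plug->F
Char 8 ('C'): step: R->4, L=4; C->plug->C->R->A->L->H->refl->A->L'->F->R'->B->plug->F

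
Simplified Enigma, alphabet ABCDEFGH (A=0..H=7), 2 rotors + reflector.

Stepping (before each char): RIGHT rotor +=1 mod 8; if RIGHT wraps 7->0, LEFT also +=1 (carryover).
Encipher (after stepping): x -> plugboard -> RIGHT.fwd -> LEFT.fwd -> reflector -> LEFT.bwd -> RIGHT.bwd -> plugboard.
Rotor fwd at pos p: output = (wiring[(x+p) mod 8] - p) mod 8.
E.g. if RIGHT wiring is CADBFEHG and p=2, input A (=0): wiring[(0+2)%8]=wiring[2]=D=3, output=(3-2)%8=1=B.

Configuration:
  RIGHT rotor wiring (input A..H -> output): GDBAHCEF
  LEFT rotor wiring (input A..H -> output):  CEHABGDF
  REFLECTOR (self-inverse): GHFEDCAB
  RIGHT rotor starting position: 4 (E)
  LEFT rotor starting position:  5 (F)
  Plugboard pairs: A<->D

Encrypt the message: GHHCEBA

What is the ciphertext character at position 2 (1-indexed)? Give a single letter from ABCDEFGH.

Char 1 ('G'): step: R->5, L=5; G->plug->G->R->D->L->F->refl->C->L'->F->R'->A->plug->D
Char 2 ('H'): step: R->6, L=5; H->plug->H->R->E->L->H->refl->B->L'->A->R'->C->plug->C

C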